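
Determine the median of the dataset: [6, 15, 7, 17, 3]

7

Step 1: Sort the data in ascending order: [3, 6, 7, 15, 17]
Step 2: The number of values is n = 5.
Step 3: Since n is odd, the median is the middle value at position 3: 7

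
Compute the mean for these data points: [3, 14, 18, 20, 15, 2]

12

Step 1: Sum all values: 3 + 14 + 18 + 20 + 15 + 2 = 72
Step 2: Count the number of values: n = 6
Step 3: Mean = sum / n = 72 / 6 = 12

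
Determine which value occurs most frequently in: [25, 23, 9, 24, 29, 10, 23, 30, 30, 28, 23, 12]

23

Step 1: Count the frequency of each value:
  9: appears 1 time(s)
  10: appears 1 time(s)
  12: appears 1 time(s)
  23: appears 3 time(s)
  24: appears 1 time(s)
  25: appears 1 time(s)
  28: appears 1 time(s)
  29: appears 1 time(s)
  30: appears 2 time(s)
Step 2: The value 23 appears most frequently (3 times).
Step 3: Mode = 23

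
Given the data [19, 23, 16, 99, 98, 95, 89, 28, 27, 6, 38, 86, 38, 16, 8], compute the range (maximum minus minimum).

93

Step 1: Identify the maximum value: max = 99
Step 2: Identify the minimum value: min = 6
Step 3: Range = max - min = 99 - 6 = 93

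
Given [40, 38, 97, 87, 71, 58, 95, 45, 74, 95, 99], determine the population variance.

522.0496

Step 1: Compute the mean: (40 + 38 + 97 + 87 + 71 + 58 + 95 + 45 + 74 + 95 + 99) / 11 = 72.6364
Step 2: Compute squared deviations from the mean:
  (40 - 72.6364)^2 = 1065.1322
  (38 - 72.6364)^2 = 1199.6777
  (97 - 72.6364)^2 = 593.5868
  (87 - 72.6364)^2 = 206.314
  (71 - 72.6364)^2 = 2.6777
  (58 - 72.6364)^2 = 214.2231
  (95 - 72.6364)^2 = 500.1322
  (45 - 72.6364)^2 = 763.7686
  (74 - 72.6364)^2 = 1.8595
  (95 - 72.6364)^2 = 500.1322
  (99 - 72.6364)^2 = 695.0413
Step 3: Sum of squared deviations = 5742.5455
Step 4: Population variance = 5742.5455 / 11 = 522.0496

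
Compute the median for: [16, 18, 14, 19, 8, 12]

15

Step 1: Sort the data in ascending order: [8, 12, 14, 16, 18, 19]
Step 2: The number of values is n = 6.
Step 3: Since n is even, the median is the average of positions 3 and 4:
  Median = (14 + 16) / 2 = 15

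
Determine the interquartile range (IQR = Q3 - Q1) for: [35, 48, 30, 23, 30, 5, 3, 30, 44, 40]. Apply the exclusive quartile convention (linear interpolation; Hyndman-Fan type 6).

22.5

Step 1: Sort the data: [3, 5, 23, 30, 30, 30, 35, 40, 44, 48]
Step 2: n = 10
Step 3: Using the exclusive quartile method:
  Q1 = 18.5
  Q2 (median) = 30
  Q3 = 41
  IQR = Q3 - Q1 = 41 - 18.5 = 22.5
Step 4: IQR = 22.5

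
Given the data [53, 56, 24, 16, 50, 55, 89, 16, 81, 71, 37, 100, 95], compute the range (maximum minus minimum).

84

Step 1: Identify the maximum value: max = 100
Step 2: Identify the minimum value: min = 16
Step 3: Range = max - min = 100 - 16 = 84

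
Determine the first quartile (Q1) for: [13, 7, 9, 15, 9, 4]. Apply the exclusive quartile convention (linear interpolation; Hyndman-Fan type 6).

6.25

Step 1: Sort the data: [4, 7, 9, 9, 13, 15]
Step 2: n = 6
Step 3: Using the exclusive quartile method:
  Q1 = 6.25
  Q2 (median) = 9
  Q3 = 13.5
  IQR = Q3 - Q1 = 13.5 - 6.25 = 7.25
Step 4: Q1 = 6.25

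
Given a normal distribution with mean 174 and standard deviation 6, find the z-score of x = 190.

2.6667

Step 1: Recall the z-score formula: z = (x - mu) / sigma
Step 2: Substitute values: z = (190 - 174) / 6
Step 3: z = 16 / 6 = 2.6667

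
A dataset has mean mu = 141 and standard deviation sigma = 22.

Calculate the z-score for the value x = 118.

-1.0455

Step 1: Recall the z-score formula: z = (x - mu) / sigma
Step 2: Substitute values: z = (118 - 141) / 22
Step 3: z = -23 / 22 = -1.0455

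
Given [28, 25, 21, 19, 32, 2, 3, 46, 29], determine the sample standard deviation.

13.8544

Step 1: Compute the mean: 22.7778
Step 2: Sum of squared deviations from the mean: 1535.5556
Step 3: Sample variance = 1535.5556 / 8 = 191.9444
Step 4: Standard deviation = sqrt(191.9444) = 13.8544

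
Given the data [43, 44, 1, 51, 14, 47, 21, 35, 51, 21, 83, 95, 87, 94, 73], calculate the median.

47

Step 1: Sort the data in ascending order: [1, 14, 21, 21, 35, 43, 44, 47, 51, 51, 73, 83, 87, 94, 95]
Step 2: The number of values is n = 15.
Step 3: Since n is odd, the median is the middle value at position 8: 47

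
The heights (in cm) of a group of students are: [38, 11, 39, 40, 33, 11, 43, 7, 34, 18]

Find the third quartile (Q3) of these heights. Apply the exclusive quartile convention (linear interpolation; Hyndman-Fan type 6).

39.25

Step 1: Sort the data: [7, 11, 11, 18, 33, 34, 38, 39, 40, 43]
Step 2: n = 10
Step 3: Using the exclusive quartile method:
  Q1 = 11
  Q2 (median) = 33.5
  Q3 = 39.25
  IQR = Q3 - Q1 = 39.25 - 11 = 28.25
Step 4: Q3 = 39.25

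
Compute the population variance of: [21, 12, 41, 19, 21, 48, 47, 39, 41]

166.9877

Step 1: Compute the mean: (21 + 12 + 41 + 19 + 21 + 48 + 47 + 39 + 41) / 9 = 32.1111
Step 2: Compute squared deviations from the mean:
  (21 - 32.1111)^2 = 123.4568
  (12 - 32.1111)^2 = 404.4568
  (41 - 32.1111)^2 = 79.0123
  (19 - 32.1111)^2 = 171.9012
  (21 - 32.1111)^2 = 123.4568
  (48 - 32.1111)^2 = 252.4568
  (47 - 32.1111)^2 = 221.679
  (39 - 32.1111)^2 = 47.4568
  (41 - 32.1111)^2 = 79.0123
Step 3: Sum of squared deviations = 1502.8889
Step 4: Population variance = 1502.8889 / 9 = 166.9877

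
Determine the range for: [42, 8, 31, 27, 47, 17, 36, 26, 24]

39

Step 1: Identify the maximum value: max = 47
Step 2: Identify the minimum value: min = 8
Step 3: Range = max - min = 47 - 8 = 39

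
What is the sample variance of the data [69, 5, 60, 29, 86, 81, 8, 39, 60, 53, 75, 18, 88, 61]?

793.7582

Step 1: Compute the mean: (69 + 5 + 60 + 29 + 86 + 81 + 8 + 39 + 60 + 53 + 75 + 18 + 88 + 61) / 14 = 52.2857
Step 2: Compute squared deviations from the mean:
  (69 - 52.2857)^2 = 279.3673
  (5 - 52.2857)^2 = 2235.9388
  (60 - 52.2857)^2 = 59.5102
  (29 - 52.2857)^2 = 542.2245
  (86 - 52.2857)^2 = 1136.6531
  (81 - 52.2857)^2 = 824.5102
  (8 - 52.2857)^2 = 1961.2245
  (39 - 52.2857)^2 = 176.5102
  (60 - 52.2857)^2 = 59.5102
  (53 - 52.2857)^2 = 0.5102
  (75 - 52.2857)^2 = 515.9388
  (18 - 52.2857)^2 = 1175.5102
  (88 - 52.2857)^2 = 1275.5102
  (61 - 52.2857)^2 = 75.9388
Step 3: Sum of squared deviations = 10318.8571
Step 4: Sample variance = 10318.8571 / 13 = 793.7582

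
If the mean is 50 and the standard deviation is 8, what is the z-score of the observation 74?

3

Step 1: Recall the z-score formula: z = (x - mu) / sigma
Step 2: Substitute values: z = (74 - 50) / 8
Step 3: z = 24 / 8 = 3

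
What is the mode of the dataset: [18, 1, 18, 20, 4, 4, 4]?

4

Step 1: Count the frequency of each value:
  1: appears 1 time(s)
  4: appears 3 time(s)
  18: appears 2 time(s)
  20: appears 1 time(s)
Step 2: The value 4 appears most frequently (3 times).
Step 3: Mode = 4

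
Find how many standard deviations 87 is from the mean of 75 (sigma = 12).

1

Step 1: Recall the z-score formula: z = (x - mu) / sigma
Step 2: Substitute values: z = (87 - 75) / 12
Step 3: z = 12 / 12 = 1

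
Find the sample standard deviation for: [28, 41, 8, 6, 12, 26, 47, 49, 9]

17.3237

Step 1: Compute the mean: 25.1111
Step 2: Sum of squared deviations from the mean: 2400.8889
Step 3: Sample variance = 2400.8889 / 8 = 300.1111
Step 4: Standard deviation = sqrt(300.1111) = 17.3237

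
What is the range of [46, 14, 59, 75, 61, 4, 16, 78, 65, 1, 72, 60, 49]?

77

Step 1: Identify the maximum value: max = 78
Step 2: Identify the minimum value: min = 1
Step 3: Range = max - min = 78 - 1 = 77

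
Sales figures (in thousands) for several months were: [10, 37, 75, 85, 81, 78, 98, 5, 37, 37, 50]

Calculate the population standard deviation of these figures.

29.9437

Step 1: Compute the mean: 53.9091
Step 2: Sum of squared deviations from the mean: 9862.9091
Step 3: Population variance = 9862.9091 / 11 = 896.6281
Step 4: Standard deviation = sqrt(896.6281) = 29.9437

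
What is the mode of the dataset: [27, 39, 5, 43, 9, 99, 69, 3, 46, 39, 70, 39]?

39

Step 1: Count the frequency of each value:
  3: appears 1 time(s)
  5: appears 1 time(s)
  9: appears 1 time(s)
  27: appears 1 time(s)
  39: appears 3 time(s)
  43: appears 1 time(s)
  46: appears 1 time(s)
  69: appears 1 time(s)
  70: appears 1 time(s)
  99: appears 1 time(s)
Step 2: The value 39 appears most frequently (3 times).
Step 3: Mode = 39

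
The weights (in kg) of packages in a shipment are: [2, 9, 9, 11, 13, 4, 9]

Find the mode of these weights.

9

Step 1: Count the frequency of each value:
  2: appears 1 time(s)
  4: appears 1 time(s)
  9: appears 3 time(s)
  11: appears 1 time(s)
  13: appears 1 time(s)
Step 2: The value 9 appears most frequently (3 times).
Step 3: Mode = 9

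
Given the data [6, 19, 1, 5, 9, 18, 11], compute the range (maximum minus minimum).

18

Step 1: Identify the maximum value: max = 19
Step 2: Identify the minimum value: min = 1
Step 3: Range = max - min = 19 - 1 = 18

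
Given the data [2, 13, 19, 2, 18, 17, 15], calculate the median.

15

Step 1: Sort the data in ascending order: [2, 2, 13, 15, 17, 18, 19]
Step 2: The number of values is n = 7.
Step 3: Since n is odd, the median is the middle value at position 4: 15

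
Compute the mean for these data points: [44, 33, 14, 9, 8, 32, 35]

25

Step 1: Sum all values: 44 + 33 + 14 + 9 + 8 + 32 + 35 = 175
Step 2: Count the number of values: n = 7
Step 3: Mean = sum / n = 175 / 7 = 25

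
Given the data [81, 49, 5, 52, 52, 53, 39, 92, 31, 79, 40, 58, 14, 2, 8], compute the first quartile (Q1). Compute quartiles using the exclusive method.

14

Step 1: Sort the data: [2, 5, 8, 14, 31, 39, 40, 49, 52, 52, 53, 58, 79, 81, 92]
Step 2: n = 15
Step 3: Using the exclusive quartile method:
  Q1 = 14
  Q2 (median) = 49
  Q3 = 58
  IQR = Q3 - Q1 = 58 - 14 = 44
Step 4: Q1 = 14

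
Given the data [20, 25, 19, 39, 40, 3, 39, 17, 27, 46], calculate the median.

26

Step 1: Sort the data in ascending order: [3, 17, 19, 20, 25, 27, 39, 39, 40, 46]
Step 2: The number of values is n = 10.
Step 3: Since n is even, the median is the average of positions 5 and 6:
  Median = (25 + 27) / 2 = 26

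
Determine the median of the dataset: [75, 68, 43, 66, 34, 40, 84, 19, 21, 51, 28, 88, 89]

51

Step 1: Sort the data in ascending order: [19, 21, 28, 34, 40, 43, 51, 66, 68, 75, 84, 88, 89]
Step 2: The number of values is n = 13.
Step 3: Since n is odd, the median is the middle value at position 7: 51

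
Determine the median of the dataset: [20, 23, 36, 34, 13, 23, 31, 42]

27

Step 1: Sort the data in ascending order: [13, 20, 23, 23, 31, 34, 36, 42]
Step 2: The number of values is n = 8.
Step 3: Since n is even, the median is the average of positions 4 and 5:
  Median = (23 + 31) / 2 = 27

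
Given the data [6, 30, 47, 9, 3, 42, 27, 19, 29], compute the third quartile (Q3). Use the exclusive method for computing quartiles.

36

Step 1: Sort the data: [3, 6, 9, 19, 27, 29, 30, 42, 47]
Step 2: n = 9
Step 3: Using the exclusive quartile method:
  Q1 = 7.5
  Q2 (median) = 27
  Q3 = 36
  IQR = Q3 - Q1 = 36 - 7.5 = 28.5
Step 4: Q3 = 36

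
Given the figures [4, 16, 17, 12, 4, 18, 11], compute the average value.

11.7143

Step 1: Sum all values: 4 + 16 + 17 + 12 + 4 + 18 + 11 = 82
Step 2: Count the number of values: n = 7
Step 3: Mean = sum / n = 82 / 7 = 11.7143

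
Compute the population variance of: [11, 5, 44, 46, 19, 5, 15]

257.9184

Step 1: Compute the mean: (11 + 5 + 44 + 46 + 19 + 5 + 15) / 7 = 20.7143
Step 2: Compute squared deviations from the mean:
  (11 - 20.7143)^2 = 94.3673
  (5 - 20.7143)^2 = 246.9388
  (44 - 20.7143)^2 = 542.2245
  (46 - 20.7143)^2 = 639.3673
  (19 - 20.7143)^2 = 2.9388
  (5 - 20.7143)^2 = 246.9388
  (15 - 20.7143)^2 = 32.6531
Step 3: Sum of squared deviations = 1805.4286
Step 4: Population variance = 1805.4286 / 7 = 257.9184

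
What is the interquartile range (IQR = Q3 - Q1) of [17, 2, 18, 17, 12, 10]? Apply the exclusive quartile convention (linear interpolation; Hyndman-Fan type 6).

9.25

Step 1: Sort the data: [2, 10, 12, 17, 17, 18]
Step 2: n = 6
Step 3: Using the exclusive quartile method:
  Q1 = 8
  Q2 (median) = 14.5
  Q3 = 17.25
  IQR = Q3 - Q1 = 17.25 - 8 = 9.25
Step 4: IQR = 9.25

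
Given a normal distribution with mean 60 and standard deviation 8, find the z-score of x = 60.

0

Step 1: Recall the z-score formula: z = (x - mu) / sigma
Step 2: Substitute values: z = (60 - 60) / 8
Step 3: z = 0 / 8 = 0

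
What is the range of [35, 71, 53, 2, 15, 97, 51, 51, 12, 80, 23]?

95

Step 1: Identify the maximum value: max = 97
Step 2: Identify the minimum value: min = 2
Step 3: Range = max - min = 97 - 2 = 95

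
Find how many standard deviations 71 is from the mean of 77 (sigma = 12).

-0.5

Step 1: Recall the z-score formula: z = (x - mu) / sigma
Step 2: Substitute values: z = (71 - 77) / 12
Step 3: z = -6 / 12 = -0.5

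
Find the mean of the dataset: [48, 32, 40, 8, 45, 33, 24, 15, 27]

30.2222

Step 1: Sum all values: 48 + 32 + 40 + 8 + 45 + 33 + 24 + 15 + 27 = 272
Step 2: Count the number of values: n = 9
Step 3: Mean = sum / n = 272 / 9 = 30.2222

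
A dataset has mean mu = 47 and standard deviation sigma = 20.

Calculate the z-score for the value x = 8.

-1.95

Step 1: Recall the z-score formula: z = (x - mu) / sigma
Step 2: Substitute values: z = (8 - 47) / 20
Step 3: z = -39 / 20 = -1.95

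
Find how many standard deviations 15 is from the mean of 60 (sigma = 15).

-3

Step 1: Recall the z-score formula: z = (x - mu) / sigma
Step 2: Substitute values: z = (15 - 60) / 15
Step 3: z = -45 / 15 = -3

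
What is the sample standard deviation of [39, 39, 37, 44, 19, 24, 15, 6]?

13.7782

Step 1: Compute the mean: 27.875
Step 2: Sum of squared deviations from the mean: 1328.875
Step 3: Sample variance = 1328.875 / 7 = 189.8393
Step 4: Standard deviation = sqrt(189.8393) = 13.7782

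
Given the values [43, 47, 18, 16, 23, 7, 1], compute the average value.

22.1429

Step 1: Sum all values: 43 + 47 + 18 + 16 + 23 + 7 + 1 = 155
Step 2: Count the number of values: n = 7
Step 3: Mean = sum / n = 155 / 7 = 22.1429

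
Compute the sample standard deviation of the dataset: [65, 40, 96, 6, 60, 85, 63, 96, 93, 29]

30.7465

Step 1: Compute the mean: 63.3
Step 2: Sum of squared deviations from the mean: 8508.1
Step 3: Sample variance = 8508.1 / 9 = 945.3444
Step 4: Standard deviation = sqrt(945.3444) = 30.7465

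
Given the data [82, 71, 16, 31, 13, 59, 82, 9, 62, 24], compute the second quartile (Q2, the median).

45

Step 1: Sort the data: [9, 13, 16, 24, 31, 59, 62, 71, 82, 82]
Step 2: n = 10
Step 3: Q2 is the median. Since n is even, it is the average of the values at positions 5 and 6:
  Q2 = (31 + 59) / 2 = 45
Step 4: Q2 = 45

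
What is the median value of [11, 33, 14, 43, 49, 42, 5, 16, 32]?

32

Step 1: Sort the data in ascending order: [5, 11, 14, 16, 32, 33, 42, 43, 49]
Step 2: The number of values is n = 9.
Step 3: Since n is odd, the median is the middle value at position 5: 32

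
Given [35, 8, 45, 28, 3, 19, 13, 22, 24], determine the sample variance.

173.1111

Step 1: Compute the mean: (35 + 8 + 45 + 28 + 3 + 19 + 13 + 22 + 24) / 9 = 21.8889
Step 2: Compute squared deviations from the mean:
  (35 - 21.8889)^2 = 171.9012
  (8 - 21.8889)^2 = 192.9012
  (45 - 21.8889)^2 = 534.1235
  (28 - 21.8889)^2 = 37.3457
  (3 - 21.8889)^2 = 356.7901
  (19 - 21.8889)^2 = 8.3457
  (13 - 21.8889)^2 = 79.0123
  (22 - 21.8889)^2 = 0.0123
  (24 - 21.8889)^2 = 4.4568
Step 3: Sum of squared deviations = 1384.8889
Step 4: Sample variance = 1384.8889 / 8 = 173.1111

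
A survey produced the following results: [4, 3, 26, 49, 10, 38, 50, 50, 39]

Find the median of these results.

38

Step 1: Sort the data in ascending order: [3, 4, 10, 26, 38, 39, 49, 50, 50]
Step 2: The number of values is n = 9.
Step 3: Since n is odd, the median is the middle value at position 5: 38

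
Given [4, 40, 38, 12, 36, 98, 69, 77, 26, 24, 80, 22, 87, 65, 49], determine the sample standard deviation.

29.1422

Step 1: Compute the mean: 48.4667
Step 2: Sum of squared deviations from the mean: 11889.7333
Step 3: Sample variance = 11889.7333 / 14 = 849.2667
Step 4: Standard deviation = sqrt(849.2667) = 29.1422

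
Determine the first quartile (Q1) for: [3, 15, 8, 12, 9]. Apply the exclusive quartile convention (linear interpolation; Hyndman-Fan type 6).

5.5

Step 1: Sort the data: [3, 8, 9, 12, 15]
Step 2: n = 5
Step 3: Using the exclusive quartile method:
  Q1 = 5.5
  Q2 (median) = 9
  Q3 = 13.5
  IQR = Q3 - Q1 = 13.5 - 5.5 = 8
Step 4: Q1 = 5.5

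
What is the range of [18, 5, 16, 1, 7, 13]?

17

Step 1: Identify the maximum value: max = 18
Step 2: Identify the minimum value: min = 1
Step 3: Range = max - min = 18 - 1 = 17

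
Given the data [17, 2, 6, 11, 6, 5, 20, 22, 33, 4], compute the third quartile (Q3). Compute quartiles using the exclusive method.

20.5

Step 1: Sort the data: [2, 4, 5, 6, 6, 11, 17, 20, 22, 33]
Step 2: n = 10
Step 3: Using the exclusive quartile method:
  Q1 = 4.75
  Q2 (median) = 8.5
  Q3 = 20.5
  IQR = Q3 - Q1 = 20.5 - 4.75 = 15.75
Step 4: Q3 = 20.5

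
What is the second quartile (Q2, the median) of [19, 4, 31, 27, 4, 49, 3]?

19

Step 1: Sort the data: [3, 4, 4, 19, 27, 31, 49]
Step 2: n = 7
Step 3: Q2 is the median. Since n is odd, it is the middle value at position 4: 19
Step 4: Q2 = 19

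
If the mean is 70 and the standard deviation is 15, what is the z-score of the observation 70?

0

Step 1: Recall the z-score formula: z = (x - mu) / sigma
Step 2: Substitute values: z = (70 - 70) / 15
Step 3: z = 0 / 15 = 0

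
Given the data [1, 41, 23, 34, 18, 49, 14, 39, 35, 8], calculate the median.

28.5

Step 1: Sort the data in ascending order: [1, 8, 14, 18, 23, 34, 35, 39, 41, 49]
Step 2: The number of values is n = 10.
Step 3: Since n is even, the median is the average of positions 5 and 6:
  Median = (23 + 34) / 2 = 28.5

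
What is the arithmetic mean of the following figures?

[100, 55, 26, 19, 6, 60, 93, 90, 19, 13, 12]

44.8182

Step 1: Sum all values: 100 + 55 + 26 + 19 + 6 + 60 + 93 + 90 + 19 + 13 + 12 = 493
Step 2: Count the number of values: n = 11
Step 3: Mean = sum / n = 493 / 11 = 44.8182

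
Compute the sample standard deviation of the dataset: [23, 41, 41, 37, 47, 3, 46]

15.8219

Step 1: Compute the mean: 34
Step 2: Sum of squared deviations from the mean: 1502
Step 3: Sample variance = 1502 / 6 = 250.3333
Step 4: Standard deviation = sqrt(250.3333) = 15.8219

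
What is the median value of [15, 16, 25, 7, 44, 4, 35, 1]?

15.5

Step 1: Sort the data in ascending order: [1, 4, 7, 15, 16, 25, 35, 44]
Step 2: The number of values is n = 8.
Step 3: Since n is even, the median is the average of positions 4 and 5:
  Median = (15 + 16) / 2 = 15.5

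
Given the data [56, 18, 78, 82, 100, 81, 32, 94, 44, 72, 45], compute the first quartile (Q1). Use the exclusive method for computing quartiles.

44

Step 1: Sort the data: [18, 32, 44, 45, 56, 72, 78, 81, 82, 94, 100]
Step 2: n = 11
Step 3: Using the exclusive quartile method:
  Q1 = 44
  Q2 (median) = 72
  Q3 = 82
  IQR = Q3 - Q1 = 82 - 44 = 38
Step 4: Q1 = 44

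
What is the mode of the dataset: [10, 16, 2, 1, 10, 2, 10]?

10

Step 1: Count the frequency of each value:
  1: appears 1 time(s)
  2: appears 2 time(s)
  10: appears 3 time(s)
  16: appears 1 time(s)
Step 2: The value 10 appears most frequently (3 times).
Step 3: Mode = 10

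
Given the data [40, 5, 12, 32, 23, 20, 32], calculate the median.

23

Step 1: Sort the data in ascending order: [5, 12, 20, 23, 32, 32, 40]
Step 2: The number of values is n = 7.
Step 3: Since n is odd, the median is the middle value at position 4: 23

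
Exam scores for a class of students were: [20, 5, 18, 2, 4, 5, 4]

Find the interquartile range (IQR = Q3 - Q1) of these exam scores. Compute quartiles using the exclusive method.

14

Step 1: Sort the data: [2, 4, 4, 5, 5, 18, 20]
Step 2: n = 7
Step 3: Using the exclusive quartile method:
  Q1 = 4
  Q2 (median) = 5
  Q3 = 18
  IQR = Q3 - Q1 = 18 - 4 = 14
Step 4: IQR = 14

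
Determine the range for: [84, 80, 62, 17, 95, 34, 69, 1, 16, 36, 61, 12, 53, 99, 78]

98

Step 1: Identify the maximum value: max = 99
Step 2: Identify the minimum value: min = 1
Step 3: Range = max - min = 99 - 1 = 98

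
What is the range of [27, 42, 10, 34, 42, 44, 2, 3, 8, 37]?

42

Step 1: Identify the maximum value: max = 44
Step 2: Identify the minimum value: min = 2
Step 3: Range = max - min = 44 - 2 = 42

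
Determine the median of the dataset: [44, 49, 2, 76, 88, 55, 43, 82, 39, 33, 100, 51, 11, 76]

50

Step 1: Sort the data in ascending order: [2, 11, 33, 39, 43, 44, 49, 51, 55, 76, 76, 82, 88, 100]
Step 2: The number of values is n = 14.
Step 3: Since n is even, the median is the average of positions 7 and 8:
  Median = (49 + 51) / 2 = 50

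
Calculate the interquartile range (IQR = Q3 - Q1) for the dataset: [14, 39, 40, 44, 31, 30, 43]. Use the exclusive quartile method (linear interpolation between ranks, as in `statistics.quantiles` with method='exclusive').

13

Step 1: Sort the data: [14, 30, 31, 39, 40, 43, 44]
Step 2: n = 7
Step 3: Using the exclusive quartile method:
  Q1 = 30
  Q2 (median) = 39
  Q3 = 43
  IQR = Q3 - Q1 = 43 - 30 = 13
Step 4: IQR = 13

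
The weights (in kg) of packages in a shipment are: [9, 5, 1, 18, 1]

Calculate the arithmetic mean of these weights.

6.8

Step 1: Sum all values: 9 + 5 + 1 + 18 + 1 = 34
Step 2: Count the number of values: n = 5
Step 3: Mean = sum / n = 34 / 5 = 6.8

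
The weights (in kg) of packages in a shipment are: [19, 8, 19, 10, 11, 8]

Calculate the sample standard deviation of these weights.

5.1672

Step 1: Compute the mean: 12.5
Step 2: Sum of squared deviations from the mean: 133.5
Step 3: Sample variance = 133.5 / 5 = 26.7
Step 4: Standard deviation = sqrt(26.7) = 5.1672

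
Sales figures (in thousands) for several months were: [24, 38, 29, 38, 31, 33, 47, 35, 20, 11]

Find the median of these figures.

32

Step 1: Sort the data in ascending order: [11, 20, 24, 29, 31, 33, 35, 38, 38, 47]
Step 2: The number of values is n = 10.
Step 3: Since n is even, the median is the average of positions 5 and 6:
  Median = (31 + 33) / 2 = 32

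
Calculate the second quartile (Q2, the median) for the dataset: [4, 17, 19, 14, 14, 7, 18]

14

Step 1: Sort the data: [4, 7, 14, 14, 17, 18, 19]
Step 2: n = 7
Step 3: Q2 is the median. Since n is odd, it is the middle value at position 4: 14
Step 4: Q2 = 14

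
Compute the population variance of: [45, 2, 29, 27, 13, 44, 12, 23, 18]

184.4444

Step 1: Compute the mean: (45 + 2 + 29 + 27 + 13 + 44 + 12 + 23 + 18) / 9 = 23.6667
Step 2: Compute squared deviations from the mean:
  (45 - 23.6667)^2 = 455.1111
  (2 - 23.6667)^2 = 469.4444
  (29 - 23.6667)^2 = 28.4444
  (27 - 23.6667)^2 = 11.1111
  (13 - 23.6667)^2 = 113.7778
  (44 - 23.6667)^2 = 413.4444
  (12 - 23.6667)^2 = 136.1111
  (23 - 23.6667)^2 = 0.4444
  (18 - 23.6667)^2 = 32.1111
Step 3: Sum of squared deviations = 1660
Step 4: Population variance = 1660 / 9 = 184.4444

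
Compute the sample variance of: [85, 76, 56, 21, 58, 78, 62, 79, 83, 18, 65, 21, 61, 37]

566.5934

Step 1: Compute the mean: (85 + 76 + 56 + 21 + 58 + 78 + 62 + 79 + 83 + 18 + 65 + 21 + 61 + 37) / 14 = 57.1429
Step 2: Compute squared deviations from the mean:
  (85 - 57.1429)^2 = 776.0204
  (76 - 57.1429)^2 = 355.5918
  (56 - 57.1429)^2 = 1.3061
  (21 - 57.1429)^2 = 1306.3061
  (58 - 57.1429)^2 = 0.7347
  (78 - 57.1429)^2 = 435.0204
  (62 - 57.1429)^2 = 23.5918
  (79 - 57.1429)^2 = 477.7347
  (83 - 57.1429)^2 = 668.5918
  (18 - 57.1429)^2 = 1532.1633
  (65 - 57.1429)^2 = 61.7347
  (21 - 57.1429)^2 = 1306.3061
  (61 - 57.1429)^2 = 14.8776
  (37 - 57.1429)^2 = 405.7347
Step 3: Sum of squared deviations = 7365.7143
Step 4: Sample variance = 7365.7143 / 13 = 566.5934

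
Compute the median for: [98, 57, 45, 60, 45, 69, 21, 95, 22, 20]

51

Step 1: Sort the data in ascending order: [20, 21, 22, 45, 45, 57, 60, 69, 95, 98]
Step 2: The number of values is n = 10.
Step 3: Since n is even, the median is the average of positions 5 and 6:
  Median = (45 + 57) / 2 = 51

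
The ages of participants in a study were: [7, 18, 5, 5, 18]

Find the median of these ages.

7

Step 1: Sort the data in ascending order: [5, 5, 7, 18, 18]
Step 2: The number of values is n = 5.
Step 3: Since n is odd, the median is the middle value at position 3: 7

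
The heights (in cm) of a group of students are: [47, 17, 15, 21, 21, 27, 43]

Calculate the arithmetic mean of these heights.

27.2857

Step 1: Sum all values: 47 + 17 + 15 + 21 + 21 + 27 + 43 = 191
Step 2: Count the number of values: n = 7
Step 3: Mean = sum / n = 191 / 7 = 27.2857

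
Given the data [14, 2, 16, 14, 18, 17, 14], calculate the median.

14

Step 1: Sort the data in ascending order: [2, 14, 14, 14, 16, 17, 18]
Step 2: The number of values is n = 7.
Step 3: Since n is odd, the median is the middle value at position 4: 14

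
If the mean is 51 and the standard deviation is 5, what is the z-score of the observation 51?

0

Step 1: Recall the z-score formula: z = (x - mu) / sigma
Step 2: Substitute values: z = (51 - 51) / 5
Step 3: z = 0 / 5 = 0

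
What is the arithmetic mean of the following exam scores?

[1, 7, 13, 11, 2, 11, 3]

6.8571

Step 1: Sum all values: 1 + 7 + 13 + 11 + 2 + 11 + 3 = 48
Step 2: Count the number of values: n = 7
Step 3: Mean = sum / n = 48 / 7 = 6.8571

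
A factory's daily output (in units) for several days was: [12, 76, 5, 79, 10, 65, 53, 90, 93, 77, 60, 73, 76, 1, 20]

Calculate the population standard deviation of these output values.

32.1427

Step 1: Compute the mean: 52.6667
Step 2: Sum of squared deviations from the mean: 15497.3333
Step 3: Population variance = 15497.3333 / 15 = 1033.1556
Step 4: Standard deviation = sqrt(1033.1556) = 32.1427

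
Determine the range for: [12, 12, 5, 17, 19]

14

Step 1: Identify the maximum value: max = 19
Step 2: Identify the minimum value: min = 5
Step 3: Range = max - min = 19 - 5 = 14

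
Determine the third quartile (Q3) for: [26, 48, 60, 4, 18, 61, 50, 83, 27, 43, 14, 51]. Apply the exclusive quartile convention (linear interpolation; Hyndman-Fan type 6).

57.75

Step 1: Sort the data: [4, 14, 18, 26, 27, 43, 48, 50, 51, 60, 61, 83]
Step 2: n = 12
Step 3: Using the exclusive quartile method:
  Q1 = 20
  Q2 (median) = 45.5
  Q3 = 57.75
  IQR = Q3 - Q1 = 57.75 - 20 = 37.75
Step 4: Q3 = 57.75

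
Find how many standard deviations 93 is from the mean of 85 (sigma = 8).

1

Step 1: Recall the z-score formula: z = (x - mu) / sigma
Step 2: Substitute values: z = (93 - 85) / 8
Step 3: z = 8 / 8 = 1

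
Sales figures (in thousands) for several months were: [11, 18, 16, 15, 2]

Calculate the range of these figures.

16

Step 1: Identify the maximum value: max = 18
Step 2: Identify the minimum value: min = 2
Step 3: Range = max - min = 18 - 2 = 16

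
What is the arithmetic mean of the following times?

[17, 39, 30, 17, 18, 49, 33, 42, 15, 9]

26.9

Step 1: Sum all values: 17 + 39 + 30 + 17 + 18 + 49 + 33 + 42 + 15 + 9 = 269
Step 2: Count the number of values: n = 10
Step 3: Mean = sum / n = 269 / 10 = 26.9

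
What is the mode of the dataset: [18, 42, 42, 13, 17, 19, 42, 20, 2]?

42

Step 1: Count the frequency of each value:
  2: appears 1 time(s)
  13: appears 1 time(s)
  17: appears 1 time(s)
  18: appears 1 time(s)
  19: appears 1 time(s)
  20: appears 1 time(s)
  42: appears 3 time(s)
Step 2: The value 42 appears most frequently (3 times).
Step 3: Mode = 42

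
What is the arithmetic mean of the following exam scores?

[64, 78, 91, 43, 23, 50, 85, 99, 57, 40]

63

Step 1: Sum all values: 64 + 78 + 91 + 43 + 23 + 50 + 85 + 99 + 57 + 40 = 630
Step 2: Count the number of values: n = 10
Step 3: Mean = sum / n = 630 / 10 = 63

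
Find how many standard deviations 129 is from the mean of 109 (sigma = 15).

1.3333

Step 1: Recall the z-score formula: z = (x - mu) / sigma
Step 2: Substitute values: z = (129 - 109) / 15
Step 3: z = 20 / 15 = 1.3333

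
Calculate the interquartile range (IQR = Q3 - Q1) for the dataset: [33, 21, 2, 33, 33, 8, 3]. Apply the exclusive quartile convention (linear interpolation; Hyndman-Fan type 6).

30

Step 1: Sort the data: [2, 3, 8, 21, 33, 33, 33]
Step 2: n = 7
Step 3: Using the exclusive quartile method:
  Q1 = 3
  Q2 (median) = 21
  Q3 = 33
  IQR = Q3 - Q1 = 33 - 3 = 30
Step 4: IQR = 30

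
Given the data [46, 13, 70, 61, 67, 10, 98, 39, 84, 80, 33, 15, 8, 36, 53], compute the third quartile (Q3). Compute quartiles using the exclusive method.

70

Step 1: Sort the data: [8, 10, 13, 15, 33, 36, 39, 46, 53, 61, 67, 70, 80, 84, 98]
Step 2: n = 15
Step 3: Using the exclusive quartile method:
  Q1 = 15
  Q2 (median) = 46
  Q3 = 70
  IQR = Q3 - Q1 = 70 - 15 = 55
Step 4: Q3 = 70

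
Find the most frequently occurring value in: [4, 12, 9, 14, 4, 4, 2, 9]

4

Step 1: Count the frequency of each value:
  2: appears 1 time(s)
  4: appears 3 time(s)
  9: appears 2 time(s)
  12: appears 1 time(s)
  14: appears 1 time(s)
Step 2: The value 4 appears most frequently (3 times).
Step 3: Mode = 4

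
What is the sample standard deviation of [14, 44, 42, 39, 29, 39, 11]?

13.6067

Step 1: Compute the mean: 31.1429
Step 2: Sum of squared deviations from the mean: 1110.8571
Step 3: Sample variance = 1110.8571 / 6 = 185.1429
Step 4: Standard deviation = sqrt(185.1429) = 13.6067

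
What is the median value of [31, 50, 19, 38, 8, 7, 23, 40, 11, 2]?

21

Step 1: Sort the data in ascending order: [2, 7, 8, 11, 19, 23, 31, 38, 40, 50]
Step 2: The number of values is n = 10.
Step 3: Since n is even, the median is the average of positions 5 and 6:
  Median = (19 + 23) / 2 = 21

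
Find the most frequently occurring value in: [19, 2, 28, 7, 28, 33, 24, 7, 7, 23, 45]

7

Step 1: Count the frequency of each value:
  2: appears 1 time(s)
  7: appears 3 time(s)
  19: appears 1 time(s)
  23: appears 1 time(s)
  24: appears 1 time(s)
  28: appears 2 time(s)
  33: appears 1 time(s)
  45: appears 1 time(s)
Step 2: The value 7 appears most frequently (3 times).
Step 3: Mode = 7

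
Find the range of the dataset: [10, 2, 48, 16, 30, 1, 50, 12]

49

Step 1: Identify the maximum value: max = 50
Step 2: Identify the minimum value: min = 1
Step 3: Range = max - min = 50 - 1 = 49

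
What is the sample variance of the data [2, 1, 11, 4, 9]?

19.3

Step 1: Compute the mean: (2 + 1 + 11 + 4 + 9) / 5 = 5.4
Step 2: Compute squared deviations from the mean:
  (2 - 5.4)^2 = 11.56
  (1 - 5.4)^2 = 19.36
  (11 - 5.4)^2 = 31.36
  (4 - 5.4)^2 = 1.96
  (9 - 5.4)^2 = 12.96
Step 3: Sum of squared deviations = 77.2
Step 4: Sample variance = 77.2 / 4 = 19.3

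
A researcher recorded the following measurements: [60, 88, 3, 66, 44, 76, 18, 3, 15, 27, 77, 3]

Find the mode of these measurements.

3

Step 1: Count the frequency of each value:
  3: appears 3 time(s)
  15: appears 1 time(s)
  18: appears 1 time(s)
  27: appears 1 time(s)
  44: appears 1 time(s)
  60: appears 1 time(s)
  66: appears 1 time(s)
  76: appears 1 time(s)
  77: appears 1 time(s)
  88: appears 1 time(s)
Step 2: The value 3 appears most frequently (3 times).
Step 3: Mode = 3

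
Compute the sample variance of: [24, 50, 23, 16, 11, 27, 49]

232.9524

Step 1: Compute the mean: (24 + 50 + 23 + 16 + 11 + 27 + 49) / 7 = 28.5714
Step 2: Compute squared deviations from the mean:
  (24 - 28.5714)^2 = 20.898
  (50 - 28.5714)^2 = 459.1837
  (23 - 28.5714)^2 = 31.0408
  (16 - 28.5714)^2 = 158.0408
  (11 - 28.5714)^2 = 308.7551
  (27 - 28.5714)^2 = 2.4694
  (49 - 28.5714)^2 = 417.3265
Step 3: Sum of squared deviations = 1397.7143
Step 4: Sample variance = 1397.7143 / 6 = 232.9524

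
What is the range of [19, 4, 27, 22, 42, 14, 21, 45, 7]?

41

Step 1: Identify the maximum value: max = 45
Step 2: Identify the minimum value: min = 4
Step 3: Range = max - min = 45 - 4 = 41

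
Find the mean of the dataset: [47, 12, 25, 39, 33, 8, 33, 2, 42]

26.7778

Step 1: Sum all values: 47 + 12 + 25 + 39 + 33 + 8 + 33 + 2 + 42 = 241
Step 2: Count the number of values: n = 9
Step 3: Mean = sum / n = 241 / 9 = 26.7778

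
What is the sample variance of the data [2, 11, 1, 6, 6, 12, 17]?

33.1429

Step 1: Compute the mean: (2 + 11 + 1 + 6 + 6 + 12 + 17) / 7 = 7.8571
Step 2: Compute squared deviations from the mean:
  (2 - 7.8571)^2 = 34.3061
  (11 - 7.8571)^2 = 9.8776
  (1 - 7.8571)^2 = 47.0204
  (6 - 7.8571)^2 = 3.449
  (6 - 7.8571)^2 = 3.449
  (12 - 7.8571)^2 = 17.1633
  (17 - 7.8571)^2 = 83.5918
Step 3: Sum of squared deviations = 198.8571
Step 4: Sample variance = 198.8571 / 6 = 33.1429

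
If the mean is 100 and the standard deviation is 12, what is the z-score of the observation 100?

0

Step 1: Recall the z-score formula: z = (x - mu) / sigma
Step 2: Substitute values: z = (100 - 100) / 12
Step 3: z = 0 / 12 = 0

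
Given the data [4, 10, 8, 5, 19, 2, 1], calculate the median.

5

Step 1: Sort the data in ascending order: [1, 2, 4, 5, 8, 10, 19]
Step 2: The number of values is n = 7.
Step 3: Since n is odd, the median is the middle value at position 4: 5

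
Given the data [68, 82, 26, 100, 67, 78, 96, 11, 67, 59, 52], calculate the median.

67

Step 1: Sort the data in ascending order: [11, 26, 52, 59, 67, 67, 68, 78, 82, 96, 100]
Step 2: The number of values is n = 11.
Step 3: Since n is odd, the median is the middle value at position 6: 67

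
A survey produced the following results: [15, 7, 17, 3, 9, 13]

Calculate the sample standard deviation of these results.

5.2789

Step 1: Compute the mean: 10.6667
Step 2: Sum of squared deviations from the mean: 139.3333
Step 3: Sample variance = 139.3333 / 5 = 27.8667
Step 4: Standard deviation = sqrt(27.8667) = 5.2789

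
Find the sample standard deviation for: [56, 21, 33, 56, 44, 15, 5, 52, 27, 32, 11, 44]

17.6687

Step 1: Compute the mean: 33
Step 2: Sum of squared deviations from the mean: 3434
Step 3: Sample variance = 3434 / 11 = 312.1818
Step 4: Standard deviation = sqrt(312.1818) = 17.6687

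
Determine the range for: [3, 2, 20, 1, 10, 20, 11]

19

Step 1: Identify the maximum value: max = 20
Step 2: Identify the minimum value: min = 1
Step 3: Range = max - min = 20 - 1 = 19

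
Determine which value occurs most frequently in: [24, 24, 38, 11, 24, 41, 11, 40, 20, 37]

24

Step 1: Count the frequency of each value:
  11: appears 2 time(s)
  20: appears 1 time(s)
  24: appears 3 time(s)
  37: appears 1 time(s)
  38: appears 1 time(s)
  40: appears 1 time(s)
  41: appears 1 time(s)
Step 2: The value 24 appears most frequently (3 times).
Step 3: Mode = 24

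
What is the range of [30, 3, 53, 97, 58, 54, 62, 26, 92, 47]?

94

Step 1: Identify the maximum value: max = 97
Step 2: Identify the minimum value: min = 3
Step 3: Range = max - min = 97 - 3 = 94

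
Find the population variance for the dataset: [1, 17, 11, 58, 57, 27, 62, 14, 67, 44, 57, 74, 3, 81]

718.6378

Step 1: Compute the mean: (1 + 17 + 11 + 58 + 57 + 27 + 62 + 14 + 67 + 44 + 57 + 74 + 3 + 81) / 14 = 40.9286
Step 2: Compute squared deviations from the mean:
  (1 - 40.9286)^2 = 1594.2908
  (17 - 40.9286)^2 = 572.5765
  (11 - 40.9286)^2 = 895.7194
  (58 - 40.9286)^2 = 291.4337
  (57 - 40.9286)^2 = 258.2908
  (27 - 40.9286)^2 = 194.0051
  (62 - 40.9286)^2 = 444.0051
  (14 - 40.9286)^2 = 725.148
  (67 - 40.9286)^2 = 679.7194
  (44 - 40.9286)^2 = 9.4337
  (57 - 40.9286)^2 = 258.2908
  (74 - 40.9286)^2 = 1093.7194
  (3 - 40.9286)^2 = 1438.5765
  (81 - 40.9286)^2 = 1605.7194
Step 3: Sum of squared deviations = 10060.9286
Step 4: Population variance = 10060.9286 / 14 = 718.6378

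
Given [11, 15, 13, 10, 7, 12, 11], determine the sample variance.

6.2381

Step 1: Compute the mean: (11 + 15 + 13 + 10 + 7 + 12 + 11) / 7 = 11.2857
Step 2: Compute squared deviations from the mean:
  (11 - 11.2857)^2 = 0.0816
  (15 - 11.2857)^2 = 13.7959
  (13 - 11.2857)^2 = 2.9388
  (10 - 11.2857)^2 = 1.6531
  (7 - 11.2857)^2 = 18.3673
  (12 - 11.2857)^2 = 0.5102
  (11 - 11.2857)^2 = 0.0816
Step 3: Sum of squared deviations = 37.4286
Step 4: Sample variance = 37.4286 / 6 = 6.2381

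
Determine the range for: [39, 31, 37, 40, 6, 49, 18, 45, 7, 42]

43

Step 1: Identify the maximum value: max = 49
Step 2: Identify the minimum value: min = 6
Step 3: Range = max - min = 49 - 6 = 43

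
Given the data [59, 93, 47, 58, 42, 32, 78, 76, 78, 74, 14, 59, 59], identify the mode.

59

Step 1: Count the frequency of each value:
  14: appears 1 time(s)
  32: appears 1 time(s)
  42: appears 1 time(s)
  47: appears 1 time(s)
  58: appears 1 time(s)
  59: appears 3 time(s)
  74: appears 1 time(s)
  76: appears 1 time(s)
  78: appears 2 time(s)
  93: appears 1 time(s)
Step 2: The value 59 appears most frequently (3 times).
Step 3: Mode = 59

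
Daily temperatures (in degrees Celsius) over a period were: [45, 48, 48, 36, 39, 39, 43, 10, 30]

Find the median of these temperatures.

39

Step 1: Sort the data in ascending order: [10, 30, 36, 39, 39, 43, 45, 48, 48]
Step 2: The number of values is n = 9.
Step 3: Since n is odd, the median is the middle value at position 5: 39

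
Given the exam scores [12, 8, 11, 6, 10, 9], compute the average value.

9.3333

Step 1: Sum all values: 12 + 8 + 11 + 6 + 10 + 9 = 56
Step 2: Count the number of values: n = 6
Step 3: Mean = sum / n = 56 / 6 = 9.3333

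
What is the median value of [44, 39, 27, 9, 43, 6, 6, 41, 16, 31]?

29

Step 1: Sort the data in ascending order: [6, 6, 9, 16, 27, 31, 39, 41, 43, 44]
Step 2: The number of values is n = 10.
Step 3: Since n is even, the median is the average of positions 5 and 6:
  Median = (27 + 31) / 2 = 29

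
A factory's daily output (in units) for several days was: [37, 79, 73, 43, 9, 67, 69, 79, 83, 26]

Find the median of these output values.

68

Step 1: Sort the data in ascending order: [9, 26, 37, 43, 67, 69, 73, 79, 79, 83]
Step 2: The number of values is n = 10.
Step 3: Since n is even, the median is the average of positions 5 and 6:
  Median = (67 + 69) / 2 = 68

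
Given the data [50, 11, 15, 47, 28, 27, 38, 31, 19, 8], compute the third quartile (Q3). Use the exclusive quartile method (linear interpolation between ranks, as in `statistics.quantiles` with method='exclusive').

40.25

Step 1: Sort the data: [8, 11, 15, 19, 27, 28, 31, 38, 47, 50]
Step 2: n = 10
Step 3: Using the exclusive quartile method:
  Q1 = 14
  Q2 (median) = 27.5
  Q3 = 40.25
  IQR = Q3 - Q1 = 40.25 - 14 = 26.25
Step 4: Q3 = 40.25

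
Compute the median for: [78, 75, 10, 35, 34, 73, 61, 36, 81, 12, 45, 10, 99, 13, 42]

42

Step 1: Sort the data in ascending order: [10, 10, 12, 13, 34, 35, 36, 42, 45, 61, 73, 75, 78, 81, 99]
Step 2: The number of values is n = 15.
Step 3: Since n is odd, the median is the middle value at position 8: 42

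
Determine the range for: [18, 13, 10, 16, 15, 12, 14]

8

Step 1: Identify the maximum value: max = 18
Step 2: Identify the minimum value: min = 10
Step 3: Range = max - min = 18 - 10 = 8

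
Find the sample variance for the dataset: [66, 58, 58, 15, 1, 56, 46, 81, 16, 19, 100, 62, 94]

973.5641

Step 1: Compute the mean: (66 + 58 + 58 + 15 + 1 + 56 + 46 + 81 + 16 + 19 + 100 + 62 + 94) / 13 = 51.6923
Step 2: Compute squared deviations from the mean:
  (66 - 51.6923)^2 = 204.7101
  (58 - 51.6923)^2 = 39.787
  (58 - 51.6923)^2 = 39.787
  (15 - 51.6923)^2 = 1346.3254
  (1 - 51.6923)^2 = 2569.7101
  (56 - 51.6923)^2 = 18.5562
  (46 - 51.6923)^2 = 32.4024
  (81 - 51.6923)^2 = 858.9408
  (16 - 51.6923)^2 = 1273.9408
  (19 - 51.6923)^2 = 1068.787
  (100 - 51.6923)^2 = 2333.6331
  (62 - 51.6923)^2 = 106.2485
  (94 - 51.6923)^2 = 1789.9408
Step 3: Sum of squared deviations = 11682.7692
Step 4: Sample variance = 11682.7692 / 12 = 973.5641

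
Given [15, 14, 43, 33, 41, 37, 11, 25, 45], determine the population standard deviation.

12.6315

Step 1: Compute the mean: 29.3333
Step 2: Sum of squared deviations from the mean: 1436
Step 3: Population variance = 1436 / 9 = 159.5556
Step 4: Standard deviation = sqrt(159.5556) = 12.6315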